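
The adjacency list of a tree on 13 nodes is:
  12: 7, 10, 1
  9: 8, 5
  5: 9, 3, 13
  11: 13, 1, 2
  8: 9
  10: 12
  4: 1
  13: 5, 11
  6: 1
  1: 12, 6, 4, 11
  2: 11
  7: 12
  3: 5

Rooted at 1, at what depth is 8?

Climbing from 8 to the root: 8 – 9 – 5 – 13 – 11 – 1. That's 5 steps.

5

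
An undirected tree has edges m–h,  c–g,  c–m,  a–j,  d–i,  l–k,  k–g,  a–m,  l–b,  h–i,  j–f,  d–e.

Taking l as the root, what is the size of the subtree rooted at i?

3

The subtree rooted at i contains: i, d, e — 3 nodes.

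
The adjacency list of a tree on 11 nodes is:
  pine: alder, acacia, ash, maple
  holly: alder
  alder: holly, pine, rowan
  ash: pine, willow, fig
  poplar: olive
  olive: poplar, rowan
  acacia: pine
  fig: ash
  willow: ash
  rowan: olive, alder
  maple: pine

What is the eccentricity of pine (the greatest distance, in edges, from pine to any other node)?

Distances from pine peak at 4, attained at poplar.
pine–alder–rowan–olive–poplar

4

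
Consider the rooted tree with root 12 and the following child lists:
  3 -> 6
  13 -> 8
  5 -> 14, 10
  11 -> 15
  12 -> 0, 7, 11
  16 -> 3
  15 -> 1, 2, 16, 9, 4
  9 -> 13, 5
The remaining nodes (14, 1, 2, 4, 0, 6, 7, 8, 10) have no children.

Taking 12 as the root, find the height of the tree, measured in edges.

5

14 sits deepest: 12–11–15–9–5–14 — 5 edges from the root.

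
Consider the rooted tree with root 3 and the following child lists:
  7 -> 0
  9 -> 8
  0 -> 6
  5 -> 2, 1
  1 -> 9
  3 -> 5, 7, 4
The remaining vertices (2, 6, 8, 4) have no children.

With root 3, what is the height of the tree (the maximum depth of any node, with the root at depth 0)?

The longest root-to-leaf path is 3 → 5 → 1 → 9 → 8 (4 edges).

4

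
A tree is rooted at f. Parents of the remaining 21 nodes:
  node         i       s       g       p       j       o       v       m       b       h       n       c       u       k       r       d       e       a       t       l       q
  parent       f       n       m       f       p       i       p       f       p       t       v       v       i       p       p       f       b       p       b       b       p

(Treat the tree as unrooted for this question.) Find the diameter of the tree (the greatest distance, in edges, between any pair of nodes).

A longest path is s-n-v-p-f-m-g, with 6 edges.

6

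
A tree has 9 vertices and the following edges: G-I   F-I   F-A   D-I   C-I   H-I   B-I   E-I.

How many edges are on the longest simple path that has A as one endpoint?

3

The node farthest from A is E (D, H, C, G, B also at distance 3), via A – F – I – E — 3 edges.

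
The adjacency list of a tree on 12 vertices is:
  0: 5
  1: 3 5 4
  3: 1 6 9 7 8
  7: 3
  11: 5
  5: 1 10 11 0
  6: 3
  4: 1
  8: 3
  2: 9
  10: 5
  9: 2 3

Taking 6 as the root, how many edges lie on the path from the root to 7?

2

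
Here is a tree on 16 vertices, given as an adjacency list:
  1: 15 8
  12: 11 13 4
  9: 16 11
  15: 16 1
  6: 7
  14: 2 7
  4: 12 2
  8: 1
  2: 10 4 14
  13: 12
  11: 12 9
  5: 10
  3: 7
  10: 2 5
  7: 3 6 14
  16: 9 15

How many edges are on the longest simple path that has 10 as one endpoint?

A farthest node from 10 is 8.
The path 10 – 2 – 4 – 12 – 11 – 9 – 16 – 15 – 1 – 8 has 9 edges.

9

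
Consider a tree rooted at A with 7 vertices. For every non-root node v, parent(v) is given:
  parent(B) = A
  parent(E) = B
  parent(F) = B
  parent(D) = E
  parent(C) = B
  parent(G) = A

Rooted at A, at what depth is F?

Path from A to F: A – B – F, which has 2 edges.

2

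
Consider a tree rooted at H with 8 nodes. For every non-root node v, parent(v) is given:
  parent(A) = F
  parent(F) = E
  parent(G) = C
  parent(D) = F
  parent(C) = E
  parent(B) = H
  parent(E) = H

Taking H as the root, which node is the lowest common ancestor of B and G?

H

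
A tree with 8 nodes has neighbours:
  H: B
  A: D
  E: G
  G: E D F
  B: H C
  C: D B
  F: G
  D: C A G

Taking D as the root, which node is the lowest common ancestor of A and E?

Path A→root: A D; path E→root: E G D.
First common node: D.

D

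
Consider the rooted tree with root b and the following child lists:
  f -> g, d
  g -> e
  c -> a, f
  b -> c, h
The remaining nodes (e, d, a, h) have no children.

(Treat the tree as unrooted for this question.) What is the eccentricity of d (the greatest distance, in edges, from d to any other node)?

A farthest node from d is h.
The path d-f-c-b-h has 4 edges.

4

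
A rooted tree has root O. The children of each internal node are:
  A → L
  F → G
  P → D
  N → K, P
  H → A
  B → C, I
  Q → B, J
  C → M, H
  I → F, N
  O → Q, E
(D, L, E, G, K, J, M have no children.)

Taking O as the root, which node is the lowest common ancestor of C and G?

B

Path C→root: C B Q O; path G→root: G F I B Q O.
First common node: B.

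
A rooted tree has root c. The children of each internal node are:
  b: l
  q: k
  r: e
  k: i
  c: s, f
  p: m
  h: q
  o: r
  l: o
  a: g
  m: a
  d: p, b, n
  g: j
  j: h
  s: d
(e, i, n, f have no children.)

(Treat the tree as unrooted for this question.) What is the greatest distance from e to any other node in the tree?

The node farthest from e is i, via e-r-o-l-b-d-p-m-a-g-j-h-q-k-i — 14 edges.

14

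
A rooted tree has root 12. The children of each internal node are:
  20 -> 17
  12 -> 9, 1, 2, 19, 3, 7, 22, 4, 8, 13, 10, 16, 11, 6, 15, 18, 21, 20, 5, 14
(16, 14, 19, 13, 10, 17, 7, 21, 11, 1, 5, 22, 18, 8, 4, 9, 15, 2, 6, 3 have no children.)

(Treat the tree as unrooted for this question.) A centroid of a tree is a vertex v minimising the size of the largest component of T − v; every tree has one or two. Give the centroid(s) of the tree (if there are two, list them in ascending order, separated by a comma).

12

If 12 is removed the pieces have sizes 2, 1, 1, 1, 1, 1, 1, 1, 1, 1, 1, 1, 1, 1, 1, 1, 1, 1, 1, 1, all ≤ ⌊22/2⌋ = 11.
Every other node leaves some component of size > 11, so the centroid is unique.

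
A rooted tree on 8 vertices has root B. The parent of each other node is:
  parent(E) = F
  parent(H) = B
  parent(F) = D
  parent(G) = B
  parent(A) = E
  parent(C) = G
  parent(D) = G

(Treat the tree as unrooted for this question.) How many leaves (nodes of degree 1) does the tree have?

3

Degree-1 nodes: A, C, H — 3 of them.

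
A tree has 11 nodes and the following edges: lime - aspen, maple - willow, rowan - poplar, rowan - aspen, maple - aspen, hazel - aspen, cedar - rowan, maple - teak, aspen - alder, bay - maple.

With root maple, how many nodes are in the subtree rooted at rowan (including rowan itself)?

3

rowan's subtree: {rowan, poplar, cedar}, size 3.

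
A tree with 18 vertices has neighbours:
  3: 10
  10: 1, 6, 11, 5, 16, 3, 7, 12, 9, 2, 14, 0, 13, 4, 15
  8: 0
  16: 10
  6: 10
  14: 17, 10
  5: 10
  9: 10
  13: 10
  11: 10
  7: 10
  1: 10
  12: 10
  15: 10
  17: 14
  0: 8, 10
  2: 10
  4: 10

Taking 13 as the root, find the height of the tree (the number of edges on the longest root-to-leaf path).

17 sits deepest: 13–10–14–17 — 3 edges from the root.

3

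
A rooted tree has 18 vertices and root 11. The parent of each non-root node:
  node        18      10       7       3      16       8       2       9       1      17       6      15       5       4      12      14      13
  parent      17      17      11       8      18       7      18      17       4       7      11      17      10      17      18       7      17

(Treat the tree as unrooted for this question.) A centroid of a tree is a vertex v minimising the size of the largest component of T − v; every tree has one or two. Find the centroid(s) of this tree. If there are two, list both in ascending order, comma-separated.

If 17 is removed the pieces have sizes 6, 4, 2, 2, 1, 1, 1, all ≤ ⌊18/2⌋ = 9.
No neighbour of 17 does as well, so 17 is the unique centroid.

17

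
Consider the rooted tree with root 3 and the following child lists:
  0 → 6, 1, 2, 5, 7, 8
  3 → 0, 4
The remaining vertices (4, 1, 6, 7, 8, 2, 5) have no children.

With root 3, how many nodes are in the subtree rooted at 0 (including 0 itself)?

The subtree rooted at 0 contains: 0, 1, 8, 2, 7, 5, 6 — 7 nodes.

7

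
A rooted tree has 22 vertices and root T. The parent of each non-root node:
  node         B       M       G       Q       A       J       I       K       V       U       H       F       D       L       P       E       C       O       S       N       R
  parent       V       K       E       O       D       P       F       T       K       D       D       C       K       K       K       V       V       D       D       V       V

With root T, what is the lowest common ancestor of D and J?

K

D's ancestor chain is D, K, T and J's is J, P, K, T; they first meet at K.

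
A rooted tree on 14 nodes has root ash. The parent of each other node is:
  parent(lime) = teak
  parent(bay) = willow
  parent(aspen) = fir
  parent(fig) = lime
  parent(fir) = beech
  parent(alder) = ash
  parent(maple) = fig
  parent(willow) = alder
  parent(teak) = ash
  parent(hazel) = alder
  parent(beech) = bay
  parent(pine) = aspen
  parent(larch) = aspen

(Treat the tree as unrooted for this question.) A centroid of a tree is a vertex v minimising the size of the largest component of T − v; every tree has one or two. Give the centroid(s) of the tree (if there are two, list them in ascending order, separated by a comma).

Removing alder splits the tree into components of sizes 7, 5, 1; the largest is 7 ≤ ⌊14/2⌋ = 7.
willow is adjacent to alder and is also a centroid (the largest component after removing it is likewise 7).

alder, willow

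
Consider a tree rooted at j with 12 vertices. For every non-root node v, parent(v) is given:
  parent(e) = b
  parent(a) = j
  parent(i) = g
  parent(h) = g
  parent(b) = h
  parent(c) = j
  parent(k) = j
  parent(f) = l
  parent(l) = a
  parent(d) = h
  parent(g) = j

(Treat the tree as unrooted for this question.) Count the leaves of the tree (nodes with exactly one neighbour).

Degree-1 nodes: c, d, e, f, i, k — 6 of them.

6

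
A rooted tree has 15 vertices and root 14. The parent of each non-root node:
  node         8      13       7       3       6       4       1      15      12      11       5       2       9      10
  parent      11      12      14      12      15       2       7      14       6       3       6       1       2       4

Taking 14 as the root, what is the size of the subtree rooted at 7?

6

Descendants of 7 (including itself): 7, 1, 2, 9, 4, 10. That's 6.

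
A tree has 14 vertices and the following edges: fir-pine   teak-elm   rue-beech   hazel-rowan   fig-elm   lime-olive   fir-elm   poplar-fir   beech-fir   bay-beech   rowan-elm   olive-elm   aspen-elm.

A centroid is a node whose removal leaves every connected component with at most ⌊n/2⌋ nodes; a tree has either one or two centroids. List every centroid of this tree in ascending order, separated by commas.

Delete elm: the remaining components have sizes 6, 2, 2, 1, 1, 1. Max 6 ≤ 7, so elm is a centroid.
No neighbour of elm does as well, so elm is the unique centroid.

elm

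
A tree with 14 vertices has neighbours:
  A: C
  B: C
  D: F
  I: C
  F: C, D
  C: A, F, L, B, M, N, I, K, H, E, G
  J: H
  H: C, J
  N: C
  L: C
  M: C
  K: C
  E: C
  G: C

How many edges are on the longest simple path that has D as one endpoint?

The node farthest from D is J, via D – F – C – H – J — 4 edges.

4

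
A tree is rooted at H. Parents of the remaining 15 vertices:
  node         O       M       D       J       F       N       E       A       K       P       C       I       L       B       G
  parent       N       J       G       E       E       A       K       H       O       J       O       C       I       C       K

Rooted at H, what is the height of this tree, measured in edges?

7

A deepest node is P, reached by H–A–N–O–K–E–J–P.
That path has 7 edges, so the height is 7.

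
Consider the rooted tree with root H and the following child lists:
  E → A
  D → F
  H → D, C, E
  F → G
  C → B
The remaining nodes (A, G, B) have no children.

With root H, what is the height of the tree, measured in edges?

3

A deepest node is G, reached by H-D-F-G.
That path has 3 edges, so the height is 3.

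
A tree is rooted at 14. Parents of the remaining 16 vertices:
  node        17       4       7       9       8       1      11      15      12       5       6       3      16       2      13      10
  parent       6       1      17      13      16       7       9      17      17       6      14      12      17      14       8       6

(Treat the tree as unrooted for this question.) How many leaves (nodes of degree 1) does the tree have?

The leaves are 2, 3, 4, 5, 10, 11, 15.
That is 7 leaves.

7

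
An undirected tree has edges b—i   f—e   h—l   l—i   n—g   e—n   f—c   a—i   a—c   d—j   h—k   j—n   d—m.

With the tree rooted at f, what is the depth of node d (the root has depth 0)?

f–e–n–j–d — 4 edges.

4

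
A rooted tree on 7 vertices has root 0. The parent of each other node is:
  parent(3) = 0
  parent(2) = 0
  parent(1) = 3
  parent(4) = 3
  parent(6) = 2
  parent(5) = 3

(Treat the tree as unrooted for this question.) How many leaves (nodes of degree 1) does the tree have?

Degree-1 nodes: 1, 4, 5, 6 — 4 of them.

4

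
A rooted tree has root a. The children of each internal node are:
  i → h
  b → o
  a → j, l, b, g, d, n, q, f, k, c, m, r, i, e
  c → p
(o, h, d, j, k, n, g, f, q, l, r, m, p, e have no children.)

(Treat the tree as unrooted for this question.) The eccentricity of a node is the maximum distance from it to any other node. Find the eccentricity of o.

Distances from o peak at 4, attained at h (p also at distance 4).
o–b–a–i–h

4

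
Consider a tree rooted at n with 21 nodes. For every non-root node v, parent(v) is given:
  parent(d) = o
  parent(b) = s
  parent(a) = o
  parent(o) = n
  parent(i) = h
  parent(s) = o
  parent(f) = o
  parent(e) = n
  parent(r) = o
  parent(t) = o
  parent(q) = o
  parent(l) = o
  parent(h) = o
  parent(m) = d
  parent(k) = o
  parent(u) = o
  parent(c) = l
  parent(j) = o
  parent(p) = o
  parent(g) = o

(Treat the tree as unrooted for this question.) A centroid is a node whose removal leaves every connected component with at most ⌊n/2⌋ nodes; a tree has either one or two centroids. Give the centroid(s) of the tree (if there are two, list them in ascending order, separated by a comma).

o

Removing o splits the tree into components of sizes 2, 2, 2, 2, 2, 1, 1, 1, 1, 1, 1, 1, 1, 1, 1; the largest is 2 ≤ ⌊21/2⌋ = 10.
No neighbour of o does as well, so o is the unique centroid.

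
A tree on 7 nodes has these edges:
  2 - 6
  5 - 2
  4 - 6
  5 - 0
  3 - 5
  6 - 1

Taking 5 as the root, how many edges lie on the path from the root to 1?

Path from 5 to 1: 5 → 2 → 6 → 1, which has 3 edges.

3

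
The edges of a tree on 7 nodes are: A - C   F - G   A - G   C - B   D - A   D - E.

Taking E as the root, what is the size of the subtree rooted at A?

The subtree rooted at A contains: A, C, G, B, F — 5 nodes.

5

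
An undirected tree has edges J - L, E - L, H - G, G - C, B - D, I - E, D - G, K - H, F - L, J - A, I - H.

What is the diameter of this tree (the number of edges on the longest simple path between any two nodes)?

8

BFS from A reaches B last, at distance 8; BFS from B confirms no node is farther.
Path: A-J-L-E-I-H-G-D-B.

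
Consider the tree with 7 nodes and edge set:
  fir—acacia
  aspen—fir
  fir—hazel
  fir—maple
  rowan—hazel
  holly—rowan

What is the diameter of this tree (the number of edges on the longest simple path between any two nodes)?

4

A longest path is holly–rowan–hazel–fir–aspen, with 4 edges.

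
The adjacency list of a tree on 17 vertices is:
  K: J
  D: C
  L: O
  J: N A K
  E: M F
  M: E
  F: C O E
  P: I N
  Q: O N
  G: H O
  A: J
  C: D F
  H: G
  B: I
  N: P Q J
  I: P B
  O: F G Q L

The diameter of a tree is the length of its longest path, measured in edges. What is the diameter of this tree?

8

Starting from B, a farthest node is M at distance 8.
One longest path: B – I – P – N – Q – O – F – E – M.
So the diameter is 8.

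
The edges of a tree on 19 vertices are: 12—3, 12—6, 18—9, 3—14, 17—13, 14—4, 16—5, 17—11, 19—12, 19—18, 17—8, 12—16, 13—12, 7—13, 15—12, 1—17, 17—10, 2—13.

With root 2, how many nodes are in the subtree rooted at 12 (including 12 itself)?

11

Descendants of 12 (including itself): 12, 3, 15, 19, 16, 6, 14, 18, 5, 4, 9. That's 11.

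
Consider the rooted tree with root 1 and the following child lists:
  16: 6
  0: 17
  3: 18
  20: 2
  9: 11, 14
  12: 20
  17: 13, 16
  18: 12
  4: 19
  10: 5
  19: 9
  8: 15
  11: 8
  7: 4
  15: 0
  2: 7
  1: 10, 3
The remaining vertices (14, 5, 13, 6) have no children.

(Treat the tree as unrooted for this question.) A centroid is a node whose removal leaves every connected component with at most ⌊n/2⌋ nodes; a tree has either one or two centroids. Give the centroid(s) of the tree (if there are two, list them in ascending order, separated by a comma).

19

Removing 19 splits the tree into components of sizes 10, 10; the largest is 10 ≤ ⌊21/2⌋ = 10.
Every other node leaves some component of size > 10, so the centroid is unique.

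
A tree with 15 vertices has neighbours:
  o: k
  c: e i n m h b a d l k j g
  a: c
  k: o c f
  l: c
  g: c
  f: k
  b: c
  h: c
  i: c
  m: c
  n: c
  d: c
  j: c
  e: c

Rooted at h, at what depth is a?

Path from h to a: h – c – a, which has 2 edges.

2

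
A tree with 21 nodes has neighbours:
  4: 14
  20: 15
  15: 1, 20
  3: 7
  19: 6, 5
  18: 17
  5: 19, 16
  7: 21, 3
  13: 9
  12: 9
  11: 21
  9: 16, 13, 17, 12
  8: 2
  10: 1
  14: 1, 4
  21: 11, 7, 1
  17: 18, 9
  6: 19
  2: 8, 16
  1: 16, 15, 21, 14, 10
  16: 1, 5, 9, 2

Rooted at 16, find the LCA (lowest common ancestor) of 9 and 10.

16

9's ancestor chain is 9, 16 and 10's is 10, 1, 16; they first meet at 16.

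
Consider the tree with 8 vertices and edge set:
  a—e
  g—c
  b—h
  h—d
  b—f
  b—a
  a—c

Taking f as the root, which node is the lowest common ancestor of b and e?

Ancestors of b (toward the root): b, f.
Ancestors of e: e, a, b, f.
The deepest node appearing in both lists is b.

b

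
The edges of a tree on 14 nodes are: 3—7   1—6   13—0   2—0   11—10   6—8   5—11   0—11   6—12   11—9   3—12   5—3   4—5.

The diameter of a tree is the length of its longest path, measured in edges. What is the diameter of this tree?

7

A longest path is 8-6-12-3-5-11-0-13, with 7 edges.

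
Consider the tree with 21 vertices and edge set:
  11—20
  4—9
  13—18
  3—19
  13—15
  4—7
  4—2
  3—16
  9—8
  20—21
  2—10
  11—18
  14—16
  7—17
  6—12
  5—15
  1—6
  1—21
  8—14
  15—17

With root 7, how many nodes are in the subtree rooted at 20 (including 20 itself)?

5

20's subtree: {20, 21, 1, 6, 12}, size 5.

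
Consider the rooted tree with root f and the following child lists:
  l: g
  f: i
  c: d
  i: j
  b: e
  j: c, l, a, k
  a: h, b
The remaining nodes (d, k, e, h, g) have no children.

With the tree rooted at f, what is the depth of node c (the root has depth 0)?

3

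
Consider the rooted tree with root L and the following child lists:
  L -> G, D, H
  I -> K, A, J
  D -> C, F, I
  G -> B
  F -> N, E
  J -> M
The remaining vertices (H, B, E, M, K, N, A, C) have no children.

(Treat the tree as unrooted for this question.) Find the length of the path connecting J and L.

The path is J–I–D–L, which has 3 edges.

3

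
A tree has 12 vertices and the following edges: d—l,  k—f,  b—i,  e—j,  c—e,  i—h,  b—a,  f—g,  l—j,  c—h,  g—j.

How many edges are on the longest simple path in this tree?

9

A longest path is a-b-i-h-c-e-j-g-f-k, with 9 edges.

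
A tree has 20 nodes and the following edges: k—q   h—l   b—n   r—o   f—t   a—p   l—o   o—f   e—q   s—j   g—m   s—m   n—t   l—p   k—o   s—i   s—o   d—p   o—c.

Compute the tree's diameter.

BFS from b reaches g last, at distance 7; BFS from g confirms no node is farther.
Path: b – n – t – f – o – s – m – g.

7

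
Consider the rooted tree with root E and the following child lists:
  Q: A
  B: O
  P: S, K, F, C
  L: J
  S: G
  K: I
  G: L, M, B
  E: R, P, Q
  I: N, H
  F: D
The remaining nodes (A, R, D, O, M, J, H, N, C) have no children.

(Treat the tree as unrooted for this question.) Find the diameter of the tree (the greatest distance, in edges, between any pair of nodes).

A longest path is N–I–K–P–S–G–B–O, with 7 edges.

7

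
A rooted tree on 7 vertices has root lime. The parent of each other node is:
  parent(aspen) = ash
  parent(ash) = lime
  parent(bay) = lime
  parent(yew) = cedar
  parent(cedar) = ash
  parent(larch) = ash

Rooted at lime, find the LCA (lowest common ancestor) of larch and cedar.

larch's ancestor chain is larch, ash, lime and cedar's is cedar, ash, lime; they first meet at ash.

ash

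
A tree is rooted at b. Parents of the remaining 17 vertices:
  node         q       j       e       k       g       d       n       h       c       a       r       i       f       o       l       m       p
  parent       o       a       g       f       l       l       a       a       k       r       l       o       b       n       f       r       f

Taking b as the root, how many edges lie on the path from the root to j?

Path from b to j: b → f → l → r → a → j, which has 5 edges.

5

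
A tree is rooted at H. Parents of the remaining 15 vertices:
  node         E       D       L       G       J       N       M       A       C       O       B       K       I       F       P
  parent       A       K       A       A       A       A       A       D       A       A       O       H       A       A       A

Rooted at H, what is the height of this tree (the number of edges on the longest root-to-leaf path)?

5

B sits deepest: H-K-D-A-O-B — 5 edges from the root.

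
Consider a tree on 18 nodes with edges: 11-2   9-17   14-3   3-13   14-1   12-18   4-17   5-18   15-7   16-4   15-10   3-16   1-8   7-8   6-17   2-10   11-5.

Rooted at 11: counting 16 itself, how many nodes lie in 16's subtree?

16's subtree: {16, 4, 17, 6, 9}, size 5.

5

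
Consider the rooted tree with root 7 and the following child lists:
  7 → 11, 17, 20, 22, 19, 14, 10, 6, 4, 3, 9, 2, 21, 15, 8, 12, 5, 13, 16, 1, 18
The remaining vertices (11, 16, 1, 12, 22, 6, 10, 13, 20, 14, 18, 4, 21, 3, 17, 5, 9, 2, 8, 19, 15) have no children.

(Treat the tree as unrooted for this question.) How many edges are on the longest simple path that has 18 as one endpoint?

2

The node farthest from 18 is 3 (14, 21, 11, 12, 19, 4, 22, 13, 16, 9, 15, 2, 5, 17, 1, 10, 6, 20, 8 also at distance 2), via 18 – 7 – 3 — 2 edges.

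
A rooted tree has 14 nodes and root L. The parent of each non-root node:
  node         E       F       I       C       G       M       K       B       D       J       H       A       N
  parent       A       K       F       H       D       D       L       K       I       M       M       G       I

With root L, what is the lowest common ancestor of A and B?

Path A→root: A G D I F K L; path B→root: B K L.
First common node: K.

K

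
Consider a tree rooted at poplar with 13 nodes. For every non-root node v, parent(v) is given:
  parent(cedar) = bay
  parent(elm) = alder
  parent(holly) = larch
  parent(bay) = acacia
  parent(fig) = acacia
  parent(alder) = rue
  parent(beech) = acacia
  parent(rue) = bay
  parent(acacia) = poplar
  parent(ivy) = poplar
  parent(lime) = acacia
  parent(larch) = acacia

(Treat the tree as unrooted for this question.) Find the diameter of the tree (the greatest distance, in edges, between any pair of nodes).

6

BFS from elm reaches ivy last, at distance 6; BFS from ivy confirms no node is farther.
Path: elm–alder–rue–bay–acacia–poplar–ivy.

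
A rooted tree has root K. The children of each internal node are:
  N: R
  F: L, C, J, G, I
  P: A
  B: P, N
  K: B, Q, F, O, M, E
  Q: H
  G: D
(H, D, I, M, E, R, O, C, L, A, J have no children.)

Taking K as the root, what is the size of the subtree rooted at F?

Descendants of F (including itself): F, J, L, G, I, C, D. That's 7.

7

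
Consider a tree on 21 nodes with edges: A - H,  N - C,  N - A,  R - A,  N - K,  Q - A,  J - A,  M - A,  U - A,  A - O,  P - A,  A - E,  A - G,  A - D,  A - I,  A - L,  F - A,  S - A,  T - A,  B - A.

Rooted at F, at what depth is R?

2

Path from F to R: F → A → R, which has 2 edges.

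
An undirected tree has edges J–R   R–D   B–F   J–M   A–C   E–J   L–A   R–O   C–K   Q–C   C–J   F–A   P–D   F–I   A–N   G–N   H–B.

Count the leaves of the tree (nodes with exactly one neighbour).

The leaves are E, G, H, I, K, L, M, O, P, Q.
That is 10 leaves.

10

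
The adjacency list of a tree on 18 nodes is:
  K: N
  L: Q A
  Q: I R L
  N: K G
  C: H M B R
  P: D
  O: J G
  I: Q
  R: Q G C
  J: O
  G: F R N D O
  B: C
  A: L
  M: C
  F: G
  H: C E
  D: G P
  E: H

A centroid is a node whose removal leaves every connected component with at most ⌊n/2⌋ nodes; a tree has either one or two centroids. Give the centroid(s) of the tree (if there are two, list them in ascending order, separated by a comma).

Delete R: the remaining components have sizes 8, 5, 4. Max 8 ≤ 9, so R is a centroid.
No neighbour of R does as well, so R is the unique centroid.

R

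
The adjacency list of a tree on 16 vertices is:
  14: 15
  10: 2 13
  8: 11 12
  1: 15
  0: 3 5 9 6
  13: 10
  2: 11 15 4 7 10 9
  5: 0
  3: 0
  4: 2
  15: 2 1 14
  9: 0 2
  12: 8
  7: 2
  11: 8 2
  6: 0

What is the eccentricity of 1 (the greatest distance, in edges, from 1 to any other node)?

5

Distances from 1 peak at 5, attained at 5 (3, 12, 6 also at distance 5).
1-15-2-9-0-5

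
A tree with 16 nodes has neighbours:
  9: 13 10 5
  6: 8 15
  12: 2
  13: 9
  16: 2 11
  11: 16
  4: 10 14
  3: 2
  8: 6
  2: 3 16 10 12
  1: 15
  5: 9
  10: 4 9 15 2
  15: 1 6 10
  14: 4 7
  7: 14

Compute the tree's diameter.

6

BFS from 11 reaches 7 last, at distance 6; BFS from 7 confirms no node is farther.
Path: 11 – 16 – 2 – 10 – 4 – 14 – 7.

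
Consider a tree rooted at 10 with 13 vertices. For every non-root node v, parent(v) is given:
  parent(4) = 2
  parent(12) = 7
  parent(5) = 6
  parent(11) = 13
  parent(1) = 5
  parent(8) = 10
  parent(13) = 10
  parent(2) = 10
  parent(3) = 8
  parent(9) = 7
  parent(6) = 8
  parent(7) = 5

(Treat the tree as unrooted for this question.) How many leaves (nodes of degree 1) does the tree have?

6

Exactly 6 nodes have a single neighbour: 1, 3, 4, 9, 11, 12.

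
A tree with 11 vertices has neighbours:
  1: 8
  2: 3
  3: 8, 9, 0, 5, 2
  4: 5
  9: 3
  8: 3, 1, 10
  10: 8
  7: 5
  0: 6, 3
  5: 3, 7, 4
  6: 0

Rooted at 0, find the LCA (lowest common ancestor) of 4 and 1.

4's ancestor chain is 4, 5, 3, 0 and 1's is 1, 8, 3, 0; they first meet at 3.

3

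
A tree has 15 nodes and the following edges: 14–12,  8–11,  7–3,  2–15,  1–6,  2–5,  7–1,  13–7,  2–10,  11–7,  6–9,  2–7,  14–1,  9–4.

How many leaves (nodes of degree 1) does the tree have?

8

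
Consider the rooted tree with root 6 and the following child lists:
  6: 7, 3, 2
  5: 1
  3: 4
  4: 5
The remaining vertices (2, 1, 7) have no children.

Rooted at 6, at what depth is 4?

6–3–4 — 2 edges.

2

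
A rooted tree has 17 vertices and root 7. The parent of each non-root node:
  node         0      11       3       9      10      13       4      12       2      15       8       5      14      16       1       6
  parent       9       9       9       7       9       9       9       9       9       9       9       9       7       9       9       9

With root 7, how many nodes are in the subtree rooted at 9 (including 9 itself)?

The subtree rooted at 9 contains: 9, 10, 3, 8, 16, 4, 12, 1, 15, 11, 5, 2, 0, 13, 6 — 15 nodes.

15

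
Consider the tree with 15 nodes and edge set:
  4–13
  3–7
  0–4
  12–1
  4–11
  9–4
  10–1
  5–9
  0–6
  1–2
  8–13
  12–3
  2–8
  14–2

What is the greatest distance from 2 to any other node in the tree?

5

A farthest node from 2 is 5 (6 also at distance 5).
The path 2–8–13–4–9–5 has 5 edges.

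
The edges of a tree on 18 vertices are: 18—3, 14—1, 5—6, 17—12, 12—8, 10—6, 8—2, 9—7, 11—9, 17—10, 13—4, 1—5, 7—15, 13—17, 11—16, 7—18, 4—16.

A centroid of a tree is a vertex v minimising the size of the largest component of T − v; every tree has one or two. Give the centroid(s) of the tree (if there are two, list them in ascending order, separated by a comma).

If 17 is removed the pieces have sizes 9, 5, 3, all ≤ ⌊18/2⌋ = 9.
Its neighbour 13 also leaves a largest component of size 9, so both are centroids.

13, 17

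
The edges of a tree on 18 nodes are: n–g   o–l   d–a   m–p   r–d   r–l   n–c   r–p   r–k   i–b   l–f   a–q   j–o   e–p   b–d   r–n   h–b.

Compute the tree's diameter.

Starting from j, a farthest node is q at distance 6.
One longest path: j – o – l – r – d – a – q.
So the diameter is 6.

6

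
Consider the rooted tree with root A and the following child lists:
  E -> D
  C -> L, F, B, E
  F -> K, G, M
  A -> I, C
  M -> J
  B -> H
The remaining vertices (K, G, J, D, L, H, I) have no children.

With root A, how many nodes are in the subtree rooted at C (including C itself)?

11

C's subtree: {C, F, E, L, B, G, M, K, D, H, J}, size 11.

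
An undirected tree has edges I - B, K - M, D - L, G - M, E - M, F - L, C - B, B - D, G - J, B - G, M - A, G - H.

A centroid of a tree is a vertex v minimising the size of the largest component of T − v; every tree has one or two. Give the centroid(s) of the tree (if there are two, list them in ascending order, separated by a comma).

G

If G is removed the pieces have sizes 6, 4, 1, 1, all ≤ ⌊13/2⌋ = 6.
Every other node leaves some component of size > 6, so the centroid is unique.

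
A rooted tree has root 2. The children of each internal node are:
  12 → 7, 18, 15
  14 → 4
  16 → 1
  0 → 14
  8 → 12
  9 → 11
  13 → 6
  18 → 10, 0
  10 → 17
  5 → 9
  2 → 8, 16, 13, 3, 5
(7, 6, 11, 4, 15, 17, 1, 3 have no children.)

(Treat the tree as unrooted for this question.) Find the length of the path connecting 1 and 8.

1 – 16 – 2 – 8: 3 edges.

3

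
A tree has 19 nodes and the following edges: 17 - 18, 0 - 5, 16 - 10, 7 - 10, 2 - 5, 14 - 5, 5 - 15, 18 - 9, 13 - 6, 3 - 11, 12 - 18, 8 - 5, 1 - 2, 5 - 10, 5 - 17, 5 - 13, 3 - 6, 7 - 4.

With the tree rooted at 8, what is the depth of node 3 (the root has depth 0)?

4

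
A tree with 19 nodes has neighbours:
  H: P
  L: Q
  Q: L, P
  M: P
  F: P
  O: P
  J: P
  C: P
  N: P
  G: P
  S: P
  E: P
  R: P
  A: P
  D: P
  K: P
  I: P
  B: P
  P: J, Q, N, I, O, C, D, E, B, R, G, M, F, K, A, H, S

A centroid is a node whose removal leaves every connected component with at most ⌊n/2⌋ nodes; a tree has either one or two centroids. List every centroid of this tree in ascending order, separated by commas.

If P is removed the pieces have sizes 2, 1, 1, 1, 1, 1, 1, 1, 1, 1, 1, 1, 1, 1, 1, 1, 1, all ≤ ⌊19/2⌋ = 9.
No neighbour of P does as well, so P is the unique centroid.

P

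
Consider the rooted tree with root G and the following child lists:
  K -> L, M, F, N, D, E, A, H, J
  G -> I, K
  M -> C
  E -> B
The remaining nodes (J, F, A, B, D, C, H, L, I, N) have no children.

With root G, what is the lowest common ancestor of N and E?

N's ancestor chain is N, K, G and E's is E, K, G; they first meet at K.

K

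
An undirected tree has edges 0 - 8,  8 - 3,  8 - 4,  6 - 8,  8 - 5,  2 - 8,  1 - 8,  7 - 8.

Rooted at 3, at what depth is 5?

2

3–8–5 — 2 edges.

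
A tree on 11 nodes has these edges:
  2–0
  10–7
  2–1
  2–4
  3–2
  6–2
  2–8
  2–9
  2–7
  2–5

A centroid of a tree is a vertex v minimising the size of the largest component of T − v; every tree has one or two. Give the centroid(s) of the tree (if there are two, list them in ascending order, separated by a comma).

2

Delete 2: the remaining components have sizes 2, 1, 1, 1, 1, 1, 1, 1, 1. Max 2 ≤ 5, so 2 is a centroid.
Every other node leaves some component of size > 5, so the centroid is unique.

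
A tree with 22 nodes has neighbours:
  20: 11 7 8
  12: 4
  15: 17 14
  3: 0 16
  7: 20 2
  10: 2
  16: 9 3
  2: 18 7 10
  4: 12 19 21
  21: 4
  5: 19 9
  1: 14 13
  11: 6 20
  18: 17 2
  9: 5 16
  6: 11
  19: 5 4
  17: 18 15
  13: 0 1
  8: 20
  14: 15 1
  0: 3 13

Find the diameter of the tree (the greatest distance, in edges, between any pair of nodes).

A longest path is 21 - 4 - 19 - 5 - 9 - 16 - 3 - 0 - 13 - 1 - 14 - 15 - 17 - 18 - 2 - 7 - 20 - 11 - 6, with 18 edges.

18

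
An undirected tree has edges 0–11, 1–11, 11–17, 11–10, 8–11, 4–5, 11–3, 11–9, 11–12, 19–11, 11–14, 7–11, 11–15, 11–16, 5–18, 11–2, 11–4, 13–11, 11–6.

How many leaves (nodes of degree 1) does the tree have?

17

Exactly 17 nodes have a single neighbour: 0, 1, 2, 3, 6, 7, 8, 9, 10, 12, 13, 14, 15, 16, 17, 18, 19.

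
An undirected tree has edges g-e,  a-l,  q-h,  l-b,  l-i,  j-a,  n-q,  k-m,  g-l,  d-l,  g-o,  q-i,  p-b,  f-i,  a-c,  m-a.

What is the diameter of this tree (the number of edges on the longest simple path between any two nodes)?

6

A longest path is h - q - i - l - a - m - k, with 6 edges.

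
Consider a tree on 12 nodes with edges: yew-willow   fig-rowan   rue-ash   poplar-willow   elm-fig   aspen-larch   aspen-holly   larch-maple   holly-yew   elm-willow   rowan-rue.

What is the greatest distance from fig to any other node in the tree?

A farthest node from fig is maple.
The path fig–elm–willow–yew–holly–aspen–larch–maple has 7 edges.

7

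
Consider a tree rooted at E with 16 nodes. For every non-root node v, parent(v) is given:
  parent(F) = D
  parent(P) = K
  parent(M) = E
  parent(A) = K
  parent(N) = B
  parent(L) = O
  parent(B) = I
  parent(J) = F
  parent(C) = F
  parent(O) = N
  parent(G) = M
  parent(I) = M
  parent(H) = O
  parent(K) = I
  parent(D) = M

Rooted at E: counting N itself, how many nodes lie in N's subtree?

4

N's subtree: {N, O, L, H}, size 4.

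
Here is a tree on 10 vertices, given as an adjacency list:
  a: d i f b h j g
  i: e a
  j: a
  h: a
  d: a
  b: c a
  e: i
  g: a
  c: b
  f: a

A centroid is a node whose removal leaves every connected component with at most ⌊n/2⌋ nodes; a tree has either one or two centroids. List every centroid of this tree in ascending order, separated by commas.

If a is removed the pieces have sizes 2, 2, 1, 1, 1, 1, 1, all ≤ ⌊10/2⌋ = 5.
No neighbour of a does as well, so a is the unique centroid.

a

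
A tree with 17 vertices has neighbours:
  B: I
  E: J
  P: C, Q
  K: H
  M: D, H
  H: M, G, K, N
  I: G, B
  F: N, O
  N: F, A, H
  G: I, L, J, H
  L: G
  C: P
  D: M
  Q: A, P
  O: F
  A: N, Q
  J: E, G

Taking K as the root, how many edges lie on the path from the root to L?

3

K – H – G – L — 3 edges.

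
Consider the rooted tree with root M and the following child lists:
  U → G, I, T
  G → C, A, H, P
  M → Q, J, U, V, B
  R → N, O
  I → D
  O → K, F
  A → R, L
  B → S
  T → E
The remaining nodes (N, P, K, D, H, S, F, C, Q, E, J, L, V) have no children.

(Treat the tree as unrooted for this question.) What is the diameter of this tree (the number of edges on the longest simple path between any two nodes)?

8

BFS from S reaches F last, at distance 8; BFS from F confirms no node is farther.
Path: S–B–M–U–G–A–R–O–F.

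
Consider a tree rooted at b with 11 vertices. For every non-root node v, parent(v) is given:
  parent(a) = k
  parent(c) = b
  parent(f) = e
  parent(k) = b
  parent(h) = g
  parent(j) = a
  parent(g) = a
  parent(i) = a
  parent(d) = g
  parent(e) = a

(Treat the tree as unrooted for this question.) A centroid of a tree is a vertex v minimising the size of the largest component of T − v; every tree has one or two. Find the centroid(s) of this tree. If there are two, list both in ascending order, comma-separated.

a

If a is removed the pieces have sizes 3, 3, 2, 1, 1, all ≤ ⌊11/2⌋ = 5.
No neighbour of a does as well, so a is the unique centroid.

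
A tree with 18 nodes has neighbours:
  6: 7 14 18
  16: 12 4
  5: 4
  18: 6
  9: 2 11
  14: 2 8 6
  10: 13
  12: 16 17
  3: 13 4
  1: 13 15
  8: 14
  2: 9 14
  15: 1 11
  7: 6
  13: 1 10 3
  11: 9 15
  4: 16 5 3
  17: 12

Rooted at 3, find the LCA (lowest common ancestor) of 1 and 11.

Ancestors of 1 (toward the root): 1, 13, 3.
Ancestors of 11: 11, 15, 1, 13, 3.
The deepest node appearing in both lists is 1.

1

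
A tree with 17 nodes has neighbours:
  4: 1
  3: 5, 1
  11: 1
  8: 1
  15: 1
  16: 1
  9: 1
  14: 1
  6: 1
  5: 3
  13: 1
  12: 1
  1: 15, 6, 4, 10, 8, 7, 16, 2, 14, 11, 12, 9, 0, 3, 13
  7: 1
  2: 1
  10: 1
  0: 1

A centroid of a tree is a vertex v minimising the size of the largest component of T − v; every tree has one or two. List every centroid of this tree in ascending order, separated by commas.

If 1 is removed the pieces have sizes 2, 1, 1, 1, 1, 1, 1, 1, 1, 1, 1, 1, 1, 1, 1, all ≤ ⌊17/2⌋ = 8.
Every other node leaves some component of size > 8, so the centroid is unique.

1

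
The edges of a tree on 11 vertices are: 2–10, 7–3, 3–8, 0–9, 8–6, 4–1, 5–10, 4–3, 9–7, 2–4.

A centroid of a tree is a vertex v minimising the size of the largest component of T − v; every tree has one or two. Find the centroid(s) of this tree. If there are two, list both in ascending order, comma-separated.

3

Removing 3 splits the tree into components of sizes 5, 3, 2; the largest is 5 ≤ ⌊11/2⌋ = 5.
Every other node leaves some component of size > 5, so the centroid is unique.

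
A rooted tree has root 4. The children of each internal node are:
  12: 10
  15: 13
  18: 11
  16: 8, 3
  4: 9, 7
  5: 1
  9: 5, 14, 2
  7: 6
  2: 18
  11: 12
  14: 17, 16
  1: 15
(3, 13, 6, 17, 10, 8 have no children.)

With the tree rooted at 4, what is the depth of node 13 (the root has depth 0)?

5

4 – 9 – 5 – 1 – 15 – 13 — 5 edges.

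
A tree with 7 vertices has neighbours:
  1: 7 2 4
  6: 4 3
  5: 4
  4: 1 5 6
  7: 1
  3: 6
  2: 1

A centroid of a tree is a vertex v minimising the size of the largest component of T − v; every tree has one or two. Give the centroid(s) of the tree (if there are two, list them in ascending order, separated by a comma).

4

Delete 4: the remaining components have sizes 3, 2, 1. Max 3 ≤ 3, so 4 is a centroid.
Every other node leaves some component of size > 3, so the centroid is unique.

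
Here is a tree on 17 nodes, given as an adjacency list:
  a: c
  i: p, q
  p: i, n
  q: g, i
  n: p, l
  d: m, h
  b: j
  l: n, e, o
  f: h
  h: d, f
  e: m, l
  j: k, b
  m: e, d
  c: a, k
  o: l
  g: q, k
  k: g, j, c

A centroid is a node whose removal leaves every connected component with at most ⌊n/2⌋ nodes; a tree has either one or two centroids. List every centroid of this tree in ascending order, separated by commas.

Delete p: the remaining components have sizes 8, 8. Max 8 ≤ 8, so p is a centroid.
Every other node leaves some component of size > 8, so the centroid is unique.

p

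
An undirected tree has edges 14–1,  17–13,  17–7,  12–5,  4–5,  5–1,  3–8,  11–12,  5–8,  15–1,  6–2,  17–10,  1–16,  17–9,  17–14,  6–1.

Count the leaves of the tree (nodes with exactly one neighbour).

10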